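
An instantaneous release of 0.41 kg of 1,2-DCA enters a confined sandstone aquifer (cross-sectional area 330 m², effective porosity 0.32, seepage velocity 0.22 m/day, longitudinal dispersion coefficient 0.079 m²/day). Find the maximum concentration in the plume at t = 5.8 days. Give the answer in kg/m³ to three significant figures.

The peak of an instantaneous 1D plume sits at x = vt; there the Gaussian factor is 1 and C_max = M/(n_e·A·√(4πDt)), where n_e·A is the pore area the mass is dissolved in.
√(4πDt) = √(4π × 0.079 × 5.8) = 2.400 m, so C_max = 0.41/(0.32 × 330 × 2.400) = 0.00162 kg/m³.

0.00162 kg/m³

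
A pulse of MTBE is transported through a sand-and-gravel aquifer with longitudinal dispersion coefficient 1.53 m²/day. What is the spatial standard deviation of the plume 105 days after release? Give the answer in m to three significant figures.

17.9 m

Dispersive spreading gives a Gaussian with σ² = 2Dt; advection only shifts the center.
σ = √(2 × 1.53 × 105) = 17.9 m.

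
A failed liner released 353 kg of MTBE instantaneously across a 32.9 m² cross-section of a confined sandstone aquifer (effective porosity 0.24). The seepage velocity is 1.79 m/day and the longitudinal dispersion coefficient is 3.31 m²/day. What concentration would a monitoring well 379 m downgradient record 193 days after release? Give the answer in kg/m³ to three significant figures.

For an instantaneous plane source, C(x,t) = M/(n_e·A·√(4πDt)) · exp(−(x−vt)²/(4Dt)), with n_e·A the pore (flow) area.
Plume center vt = 1.79 × 193 = 345.47 m, so the well at 379 m is 33.53 m downgradient of the peak.
√(4πDt) = 89.60 m, giving peak height M/(n_e·A·√(4πDt)) = 353/(0.24 × 32.9 × 89.60) = 0.4990 kg/m³.
(x−vt)²/(4Dt) = (33.53)²/(4 × 3.31 × 193) = 0.4400; exp(−0.4400) = 0.6440.
C = 0.4990 × 0.6440 = 0.321 kg/m³.

0.321 kg/m³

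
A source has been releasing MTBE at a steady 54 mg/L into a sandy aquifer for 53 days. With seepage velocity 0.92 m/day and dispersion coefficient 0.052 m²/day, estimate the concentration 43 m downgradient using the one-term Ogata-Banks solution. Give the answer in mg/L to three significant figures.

53.6 mg/L

For a continuous step input, C/C₀ ≈ ½·erfc((x−vt)/(2√(Dt))).
vt = 0.92 × 53 = 48.76 m and 2√(Dt) = 2√(0.052 × 53) = 3.320 m.
Argument (x−vt)/(2√(Dt)) = (43 − 48.76)/3.320 = -1.735; ½·erfc(-1.735) = 0.9929.
C = 54 × 0.9929 = 53.6 mg/L.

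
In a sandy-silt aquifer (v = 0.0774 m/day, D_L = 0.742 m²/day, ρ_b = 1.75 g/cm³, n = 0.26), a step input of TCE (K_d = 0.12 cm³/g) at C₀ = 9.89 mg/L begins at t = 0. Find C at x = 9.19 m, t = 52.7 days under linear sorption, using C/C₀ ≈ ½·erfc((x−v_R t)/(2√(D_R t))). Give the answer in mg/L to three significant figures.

1.44 mg/L

Retardation factor R = 1 + ρ_b·K_d/n = 1 + 1.75 × 0.12/0.26 = 1.808.
Sorption retards both mechanisms: v_R = v/R = 0.04281 m/day, D_R = D/R = 0.4104 m²/day.
v_R·t = 0.04281 × 52.7 = 2.256087 m; 2√(D_R t) = 9.301 m; argument = (9.19 − 2.256087)/9.301 = 0.7455.
C = C₀ × ½·erfc(0.7455) = 9.89 × 0.1459 = 1.44 mg/L.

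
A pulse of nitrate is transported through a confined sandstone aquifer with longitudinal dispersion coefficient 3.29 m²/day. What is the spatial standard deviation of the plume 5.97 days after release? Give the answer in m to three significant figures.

6.27 m

Dispersive spreading gives a Gaussian with σ² = 2Dt; advection only shifts the center.
σ = √(2 × 3.29 × 5.97) = 6.27 m.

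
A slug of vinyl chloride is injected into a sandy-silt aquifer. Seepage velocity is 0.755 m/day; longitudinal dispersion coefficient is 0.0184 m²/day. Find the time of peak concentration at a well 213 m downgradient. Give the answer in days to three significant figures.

282 days

For the 1D instantaneous-source solution, setting ∂C/∂t = 0 at fixed x gives v²t² + 2Dt − x² = 0, so t = (√(D² + v²x²) − D)/v².
√(D² + v²x²) = √(0.0184² + 0.755² × 213²) = 160.8; v² = 0.570025.
t = (160.8 − 0.0184)/0.570025 = 282 days (vs. the pure-advection estimate x/v = 282 d).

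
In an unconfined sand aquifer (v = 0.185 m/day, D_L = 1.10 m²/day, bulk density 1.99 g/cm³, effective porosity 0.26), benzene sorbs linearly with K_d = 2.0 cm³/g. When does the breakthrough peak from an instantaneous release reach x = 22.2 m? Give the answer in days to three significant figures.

Retardation factor R = 1 + ρ_b·K_d/n = 1 + 1.99 × 2.0/0.26 = 16.31.
Sorption retards both mechanisms: v_R = v/R = 0.01134 m/day, D_R = D/R = 0.06744 m²/day.
Peak time from v_R²t² + 2D_R t − x² = 0: t = (√(D_R² + v_R²x²) − D_R)/v_R².
√(D_R² + v_R²x²) = √(0.06744² + 0.01134² × 22.2²) = 0.2606; v_R² = 0.0001286.
t = (0.2606 − 0.06744)/0.0001286 = 1500 days.

1500 days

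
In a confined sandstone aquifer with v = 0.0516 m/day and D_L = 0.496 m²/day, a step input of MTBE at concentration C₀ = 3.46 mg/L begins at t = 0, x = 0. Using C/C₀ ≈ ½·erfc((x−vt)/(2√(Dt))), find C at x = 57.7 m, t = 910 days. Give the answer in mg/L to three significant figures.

For a continuous step input, C/C₀ ≈ ½·erfc((x−vt)/(2√(Dt))).
vt = 0.0516 × 910 = 46.956 m and 2√(Dt) = 2√(0.496 × 910) = 42.49 m.
Argument (x−vt)/(2√(Dt)) = (57.7 − 46.956)/42.49 = 0.2529; ½·erfc(0.2529) = 0.3603.
C = 3.46 × 0.3603 = 1.25 mg/L.

1.25 mg/L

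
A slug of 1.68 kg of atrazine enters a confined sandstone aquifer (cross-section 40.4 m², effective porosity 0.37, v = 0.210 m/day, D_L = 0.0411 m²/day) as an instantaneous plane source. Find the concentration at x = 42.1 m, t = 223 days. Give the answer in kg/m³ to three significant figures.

For an instantaneous plane source, C(x,t) = M/(n_e·A·√(4πDt)) · exp(−(x−vt)²/(4Dt)), with n_e·A the pore (flow) area.
Plume center vt = 0.210 × 223 = 46.83 m, so the well at 42.1 m is 4.73 m upgradient of the peak.
√(4πDt) = 10.73 m, giving peak height M/(n_e·A·√(4πDt)) = 1.68/(0.37 × 40.4 × 10.73) = 0.01047 kg/m³.
(x−vt)²/(4Dt) = (-4.73)²/(4 × 0.0411 × 223) = 0.6103; exp(−0.6103) = 0.5432.
C = 0.01047 × 0.5432 = 0.00569 kg/m³.

0.00569 kg/m³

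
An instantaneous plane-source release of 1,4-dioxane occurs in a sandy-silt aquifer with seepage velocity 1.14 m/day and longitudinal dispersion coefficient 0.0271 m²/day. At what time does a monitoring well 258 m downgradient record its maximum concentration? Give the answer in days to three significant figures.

226 days

For the 1D instantaneous-source solution, setting ∂C/∂t = 0 at fixed x gives v²t² + 2Dt − x² = 0, so t = (√(D² + v²x²) − D)/v².
√(D² + v²x²) = √(0.0271² + 1.14² × 258²) = 294.1; v² = 1.2996.
t = (294.1 − 0.0271)/1.2996 = 226 days (vs. the pure-advection estimate x/v = 226 d).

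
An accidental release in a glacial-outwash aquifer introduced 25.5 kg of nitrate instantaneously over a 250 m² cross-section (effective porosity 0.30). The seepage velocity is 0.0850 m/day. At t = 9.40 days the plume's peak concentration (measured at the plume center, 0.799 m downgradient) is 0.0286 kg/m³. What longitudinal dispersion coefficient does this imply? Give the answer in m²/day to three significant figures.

1.20 m²/day

At the plume center C_max = M/(n_e·A·√(4πDt)), so D = M²/(4πt·(n_e·A·C_max)²).
n_e·A·C_max = 0.30 × 250 × 0.0286 = 2.145 kg/m.
D = 25.5²/(4π × 9.40 × 2.145²) = 1.20 m²/day.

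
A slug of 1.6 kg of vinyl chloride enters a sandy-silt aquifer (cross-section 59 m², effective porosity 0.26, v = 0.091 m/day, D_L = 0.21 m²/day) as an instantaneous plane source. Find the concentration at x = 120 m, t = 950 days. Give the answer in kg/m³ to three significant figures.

0.000508 kg/m³

For an instantaneous plane source, C(x,t) = M/(n_e·A·√(4πDt)) · exp(−(x−vt)²/(4Dt)), with n_e·A the pore (flow) area.
Plume center vt = 0.091 × 950 = 86.45 m, so the well at 120 m is 33.55 m downgradient of the peak.
√(4πDt) = 50.07 m, giving peak height M/(n_e·A·√(4πDt)) = 1.6/(0.26 × 59 × 50.07) = 0.002083 kg/m³.
(x−vt)²/(4Dt) = (33.55)²/(4 × 0.21 × 950) = 1.411; exp(−1.411) = 0.2439.
C = 0.002083 × 0.2439 = 0.000508 kg/m³.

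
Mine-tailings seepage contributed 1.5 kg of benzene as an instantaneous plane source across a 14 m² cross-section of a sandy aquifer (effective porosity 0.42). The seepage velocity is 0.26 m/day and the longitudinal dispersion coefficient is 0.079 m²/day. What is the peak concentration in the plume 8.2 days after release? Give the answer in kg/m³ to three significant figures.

The peak of an instantaneous 1D plume sits at x = vt; there the Gaussian factor is 1 and C_max = M/(n_e·A·√(4πDt)), where n_e·A is the pore area the mass is dissolved in.
√(4πDt) = √(4π × 0.079 × 8.2) = 2.853 m, so C_max = 1.5/(0.42 × 14 × 2.853) = 0.0894 kg/m³.

0.0894 kg/m³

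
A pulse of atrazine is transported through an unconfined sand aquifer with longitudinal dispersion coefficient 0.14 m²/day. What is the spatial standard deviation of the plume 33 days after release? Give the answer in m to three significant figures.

3.04 m

Dispersive spreading gives a Gaussian with σ² = 2Dt; advection only shifts the center.
σ = √(2 × 0.14 × 33) = 3.04 m.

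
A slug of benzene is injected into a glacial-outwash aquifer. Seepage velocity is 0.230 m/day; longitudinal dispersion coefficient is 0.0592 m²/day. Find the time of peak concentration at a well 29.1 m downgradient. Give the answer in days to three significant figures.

For the 1D instantaneous-source solution, setting ∂C/∂t = 0 at fixed x gives v²t² + 2Dt − x² = 0, so t = (√(D² + v²x²) − D)/v².
√(D² + v²x²) = √(0.0592² + 0.230² × 29.1²) = 6.693; v² = 0.0529.
t = (6.693 − 0.0592)/0.0529 = 125 days (vs. the pure-advection estimate x/v = 127 d).

125 days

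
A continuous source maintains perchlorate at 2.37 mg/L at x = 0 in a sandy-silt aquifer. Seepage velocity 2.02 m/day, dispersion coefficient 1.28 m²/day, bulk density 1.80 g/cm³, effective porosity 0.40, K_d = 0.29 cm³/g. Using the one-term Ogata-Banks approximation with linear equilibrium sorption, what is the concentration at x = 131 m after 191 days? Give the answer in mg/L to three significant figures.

2.36 mg/L

Retardation factor R = 1 + ρ_b·K_d/n = 1 + 1.80 × 0.29/0.40 = 2.305.
Sorption retards both mechanisms: v_R = v/R = 0.8764 m/day, D_R = D/R = 0.5553 m²/day.
v_R·t = 0.8764 × 191 = 167.3924 m; 2√(D_R t) = 20.60 m; argument = (131 − 167.3924)/20.60 = -1.767.
C = C₀ × ½·erfc(-1.767) = 2.37 × 0.9938 = 2.36 mg/L.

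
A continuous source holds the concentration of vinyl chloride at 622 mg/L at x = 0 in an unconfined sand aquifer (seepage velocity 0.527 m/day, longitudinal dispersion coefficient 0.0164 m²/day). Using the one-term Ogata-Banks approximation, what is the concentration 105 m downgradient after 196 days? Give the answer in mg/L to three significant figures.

For a continuous step input, C/C₀ ≈ ½·erfc((x−vt)/(2√(Dt))).
vt = 0.527 × 196 = 103.292 m and 2√(Dt) = 2√(0.0164 × 196) = 3.586 m.
Argument (x−vt)/(2√(Dt)) = (105 − 103.292)/3.586 = 0.4763; ½·erfc(0.4763) = 0.2503.
C = 622 × 0.2503 = 156 mg/L.

156 mg/L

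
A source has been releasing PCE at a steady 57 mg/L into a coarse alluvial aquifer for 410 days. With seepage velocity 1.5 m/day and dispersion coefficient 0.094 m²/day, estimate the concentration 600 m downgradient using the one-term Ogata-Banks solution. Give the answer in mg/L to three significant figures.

54.5 mg/L

For a continuous step input, C/C₀ ≈ ½·erfc((x−vt)/(2√(Dt))).
vt = 1.5 × 410 = 615 m and 2√(Dt) = 2√(0.094 × 410) = 12.42 m.
Argument (x−vt)/(2√(Dt)) = (600 − 615)/12.42 = -1.208; ½·erfc(-1.208) = 0.9562.
C = 57 × 0.9562 = 54.5 mg/L.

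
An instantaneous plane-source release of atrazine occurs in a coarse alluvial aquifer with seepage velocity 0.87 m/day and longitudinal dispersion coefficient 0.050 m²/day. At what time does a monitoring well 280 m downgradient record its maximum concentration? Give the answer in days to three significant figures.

For the 1D instantaneous-source solution, setting ∂C/∂t = 0 at fixed x gives v²t² + 2Dt − x² = 0, so t = (√(D² + v²x²) − D)/v².
√(D² + v²x²) = √(0.050² + 0.87² × 280²) = 243.6; v² = 0.7569.
t = (243.6 − 0.050)/0.7569 = 322 days (vs. the pure-advection estimate x/v = 322 d).

322 days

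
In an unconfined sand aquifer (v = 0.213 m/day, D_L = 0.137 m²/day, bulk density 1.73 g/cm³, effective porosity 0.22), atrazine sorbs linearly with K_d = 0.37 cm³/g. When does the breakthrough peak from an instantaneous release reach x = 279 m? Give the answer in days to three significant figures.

Retardation factor R = 1 + ρ_b·K_d/n = 1 + 1.73 × 0.37/0.22 = 3.910.
Sorption retards both mechanisms: v_R = v/R = 0.05448 m/day, D_R = D/R = 0.03504 m²/day.
Peak time from v_R²t² + 2D_R t − x² = 0: t = (√(D_R² + v_R²x²) − D_R)/v_R².
√(D_R² + v_R²x²) = √(0.03504² + 0.05448² × 279²) = 15.20; v_R² = 0.002968.
t = (15.20 − 0.03504)/0.002968 = 5110 days.

5110 days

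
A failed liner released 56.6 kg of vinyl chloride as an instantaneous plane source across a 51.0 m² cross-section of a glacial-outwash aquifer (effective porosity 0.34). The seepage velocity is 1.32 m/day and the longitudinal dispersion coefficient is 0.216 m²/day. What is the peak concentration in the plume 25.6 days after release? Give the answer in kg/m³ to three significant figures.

0.392 kg/m³

The peak of an instantaneous 1D plume sits at x = vt; there the Gaussian factor is 1 and C_max = M/(n_e·A·√(4πDt)), where n_e·A is the pore area the mass is dissolved in.
√(4πDt) = √(4π × 0.216 × 25.6) = 8.336 m, so C_max = 56.6/(0.34 × 51.0 × 8.336) = 0.392 kg/m³.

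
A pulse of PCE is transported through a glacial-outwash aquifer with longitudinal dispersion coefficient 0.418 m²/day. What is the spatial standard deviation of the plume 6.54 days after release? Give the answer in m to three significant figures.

2.34 m

Dispersive spreading gives a Gaussian with σ² = 2Dt; advection only shifts the center.
σ = √(2 × 0.418 × 6.54) = 2.34 m.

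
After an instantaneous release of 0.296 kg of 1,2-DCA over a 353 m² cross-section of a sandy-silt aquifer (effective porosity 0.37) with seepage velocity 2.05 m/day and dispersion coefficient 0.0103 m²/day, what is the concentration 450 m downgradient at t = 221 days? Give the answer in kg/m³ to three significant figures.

0.000153 kg/m³

For an instantaneous plane source, C(x,t) = M/(n_e·A·√(4πDt)) · exp(−(x−vt)²/(4Dt)), with n_e·A the pore (flow) area.
Plume center vt = 2.05 × 221 = 453.05 m, so the well at 450 m is 3.05 m upgradient of the peak.
√(4πDt) = 5.348 m, giving peak height M/(n_e·A·√(4πDt)) = 0.296/(0.37 × 353 × 5.348) = 0.0004238 kg/m³.
(x−vt)²/(4Dt) = (-3.05)²/(4 × 0.0103 × 221) = 1.022; exp(−1.022) = 0.3599.
C = 0.0004238 × 0.3599 = 0.000153 kg/m³.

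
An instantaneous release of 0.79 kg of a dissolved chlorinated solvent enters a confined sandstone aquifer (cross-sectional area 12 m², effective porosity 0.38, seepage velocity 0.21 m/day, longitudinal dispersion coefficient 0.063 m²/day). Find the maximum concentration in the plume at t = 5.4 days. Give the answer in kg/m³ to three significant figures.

0.0838 kg/m³

The peak of an instantaneous 1D plume sits at x = vt; there the Gaussian factor is 1 and C_max = M/(n_e·A·√(4πDt)), where n_e·A is the pore area the mass is dissolved in.
√(4πDt) = √(4π × 0.063 × 5.4) = 2.068 m, so C_max = 0.79/(0.38 × 12 × 2.068) = 0.0838 kg/m³.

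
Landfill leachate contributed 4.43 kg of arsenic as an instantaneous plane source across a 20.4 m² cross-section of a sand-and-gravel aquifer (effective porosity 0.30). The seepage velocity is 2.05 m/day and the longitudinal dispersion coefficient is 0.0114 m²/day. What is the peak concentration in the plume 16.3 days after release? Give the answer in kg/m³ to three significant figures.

The peak of an instantaneous 1D plume sits at x = vt; there the Gaussian factor is 1 and C_max = M/(n_e·A·√(4πDt)), where n_e·A is the pore area the mass is dissolved in.
√(4πDt) = √(4π × 0.0114 × 16.3) = 1.528 m, so C_max = 4.43/(0.30 × 20.4 × 1.528) = 0.474 kg/m³.

0.474 kg/m³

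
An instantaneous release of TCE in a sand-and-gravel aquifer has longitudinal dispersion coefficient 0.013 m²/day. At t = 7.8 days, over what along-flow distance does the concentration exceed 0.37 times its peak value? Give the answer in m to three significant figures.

The plume is Gaussian with σ = √(2Dt) = √(2 × 0.013 × 7.8) = 0.4503 m.
C/C_peak = exp(−Δx²/(2σ²)) = 0.37 ⇒ Δx = σ·√(−2 ln 0.37) = 0.4503 × 1.410 = 0.6349 m.
Width = 2Δx = 1.27 m.

1.27 m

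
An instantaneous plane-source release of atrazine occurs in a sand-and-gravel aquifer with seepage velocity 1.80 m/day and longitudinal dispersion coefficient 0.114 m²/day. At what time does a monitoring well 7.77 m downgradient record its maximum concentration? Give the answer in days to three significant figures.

For the 1D instantaneous-source solution, setting ∂C/∂t = 0 at fixed x gives v²t² + 2Dt − x² = 0, so t = (√(D² + v²x²) − D)/v².
√(D² + v²x²) = √(0.114² + 1.80² × 7.77²) = 13.99; v² = 3.24.
t = (13.99 − 0.114)/3.24 = 4.28 days (vs. the pure-advection estimate x/v = 4.32 d).

4.28 days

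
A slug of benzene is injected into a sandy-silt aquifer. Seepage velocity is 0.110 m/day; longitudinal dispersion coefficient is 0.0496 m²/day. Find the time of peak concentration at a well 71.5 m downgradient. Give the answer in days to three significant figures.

For the 1D instantaneous-source solution, setting ∂C/∂t = 0 at fixed x gives v²t² + 2Dt − x² = 0, so t = (√(D² + v²x²) − D)/v².
√(D² + v²x²) = √(0.0496² + 0.110² × 71.5²) = 7.865; v² = 0.0121.
t = (7.865 − 0.0496)/0.0121 = 646 days (vs. the pure-advection estimate x/v = 650 d).

646 days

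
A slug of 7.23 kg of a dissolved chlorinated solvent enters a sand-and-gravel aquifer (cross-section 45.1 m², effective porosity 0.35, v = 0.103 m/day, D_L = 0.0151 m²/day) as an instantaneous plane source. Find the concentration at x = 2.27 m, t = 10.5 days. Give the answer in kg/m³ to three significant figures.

For an instantaneous plane source, C(x,t) = M/(n_e·A·√(4πDt)) · exp(−(x−vt)²/(4Dt)), with n_e·A the pore (flow) area.
Plume center vt = 0.103 × 10.5 = 1.0815 m, so the well at 2.27 m is 1.1885 m downgradient of the peak.
√(4πDt) = 1.412 m, giving peak height M/(n_e·A·√(4πDt)) = 7.23/(0.35 × 45.1 × 1.412) = 0.3244 kg/m³.
(x−vt)²/(4Dt) = (1.1885)²/(4 × 0.0151 × 10.5) = 2.227; exp(−2.227) = 0.1079.
C = 0.3244 × 0.1079 = 0.0350 kg/m³.

0.0350 kg/m³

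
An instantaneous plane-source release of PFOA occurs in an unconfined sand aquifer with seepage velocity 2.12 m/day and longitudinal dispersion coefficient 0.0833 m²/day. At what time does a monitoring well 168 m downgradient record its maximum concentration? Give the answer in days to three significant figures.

79.2 days

For the 1D instantaneous-source solution, setting ∂C/∂t = 0 at fixed x gives v²t² + 2Dt − x² = 0, so t = (√(D² + v²x²) − D)/v².
√(D² + v²x²) = √(0.0833² + 2.12² × 168²) = 356.2; v² = 4.4944.
t = (356.2 − 0.0833)/4.4944 = 79.2 days (vs. the pure-advection estimate x/v = 79.2 d).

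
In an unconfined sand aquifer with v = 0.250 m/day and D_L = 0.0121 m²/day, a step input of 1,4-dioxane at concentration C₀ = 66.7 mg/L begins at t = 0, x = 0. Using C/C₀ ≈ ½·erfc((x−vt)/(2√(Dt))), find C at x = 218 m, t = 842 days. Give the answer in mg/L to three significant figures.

3.22 mg/L

For a continuous step input, C/C₀ ≈ ½·erfc((x−vt)/(2√(Dt))).
vt = 0.250 × 842 = 210.5 m and 2√(Dt) = 2√(0.0121 × 842) = 6.384 m.
Argument (x−vt)/(2√(Dt)) = (218 − 210.5)/6.384 = 1.175; ½·erfc(1.175) = 0.04829.
C = 66.7 × 0.04829 = 3.22 mg/L.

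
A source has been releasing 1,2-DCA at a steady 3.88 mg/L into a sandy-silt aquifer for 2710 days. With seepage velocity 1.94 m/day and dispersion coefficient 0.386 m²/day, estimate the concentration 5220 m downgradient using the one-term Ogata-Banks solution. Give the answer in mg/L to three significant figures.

For a continuous step input, C/C₀ ≈ ½·erfc((x−vt)/(2√(Dt))).
vt = 1.94 × 2710 = 5257.4 m and 2√(Dt) = 2√(0.386 × 2710) = 64.69 m.
Argument (x−vt)/(2√(Dt)) = (5220 − 5257.4)/64.69 = -0.5781; ½·erfc(-0.5781) = 0.7932.
C = 3.88 × 0.7932 = 3.08 mg/L.

3.08 mg/L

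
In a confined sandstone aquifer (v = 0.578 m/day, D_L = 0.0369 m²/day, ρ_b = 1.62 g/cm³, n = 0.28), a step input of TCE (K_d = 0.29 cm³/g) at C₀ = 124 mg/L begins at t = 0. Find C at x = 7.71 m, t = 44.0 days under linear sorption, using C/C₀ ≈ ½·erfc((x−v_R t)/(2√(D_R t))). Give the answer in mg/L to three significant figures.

Retardation factor R = 1 + ρ_b·K_d/n = 1 + 1.62 × 0.29/0.28 = 2.678.
Sorption retards both mechanisms: v_R = v/R = 0.2158 m/day, D_R = D/R = 0.01378 m²/day.
v_R·t = 0.2158 × 44.0 = 9.4952 m; 2√(D_R t) = 1.557 m; argument = (7.71 − 9.4952)/1.557 = -1.147.
C = C₀ × ½·erfc(-1.147) = 124 × 0.9476 = 118 mg/L.

118 mg/L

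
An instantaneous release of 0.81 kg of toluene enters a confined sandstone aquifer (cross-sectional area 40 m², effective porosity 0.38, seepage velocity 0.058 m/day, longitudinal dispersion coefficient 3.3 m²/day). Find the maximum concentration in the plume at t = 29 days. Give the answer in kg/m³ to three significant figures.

The peak of an instantaneous 1D plume sits at x = vt; there the Gaussian factor is 1 and C_max = M/(n_e·A·√(4πDt)), where n_e·A is the pore area the mass is dissolved in.
√(4πDt) = √(4π × 3.3 × 29) = 34.68 m, so C_max = 0.81/(0.38 × 40 × 34.68) = 0.00154 kg/m³.

0.00154 kg/m³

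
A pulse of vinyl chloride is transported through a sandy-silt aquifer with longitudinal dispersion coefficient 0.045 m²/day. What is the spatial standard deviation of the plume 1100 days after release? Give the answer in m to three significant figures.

9.95 m

Dispersive spreading gives a Gaussian with σ² = 2Dt; advection only shifts the center.
σ = √(2 × 0.045 × 1100) = 9.95 m.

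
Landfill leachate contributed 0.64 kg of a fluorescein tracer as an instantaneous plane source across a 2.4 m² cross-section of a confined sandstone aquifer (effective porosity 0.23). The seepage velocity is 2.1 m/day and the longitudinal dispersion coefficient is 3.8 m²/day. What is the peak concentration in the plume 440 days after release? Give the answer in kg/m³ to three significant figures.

The peak of an instantaneous 1D plume sits at x = vt; there the Gaussian factor is 1 and C_max = M/(n_e·A·√(4πDt)), where n_e·A is the pore area the mass is dissolved in.
√(4πDt) = √(4π × 3.8 × 440) = 145.0 m, so C_max = 0.64/(0.23 × 2.4 × 145.0) = 0.00800 kg/m³.

0.00800 kg/m³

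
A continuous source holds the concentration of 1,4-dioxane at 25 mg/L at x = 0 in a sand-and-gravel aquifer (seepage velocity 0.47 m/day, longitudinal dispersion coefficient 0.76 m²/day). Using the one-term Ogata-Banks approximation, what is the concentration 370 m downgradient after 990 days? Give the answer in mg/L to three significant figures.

24.8 mg/L

For a continuous step input, C/C₀ ≈ ½·erfc((x−vt)/(2√(Dt))).
vt = 0.47 × 990 = 465.3 m and 2√(Dt) = 2√(0.76 × 990) = 54.86 m.
Argument (x−vt)/(2√(Dt)) = (370 − 465.3)/54.86 = -1.737; ½·erfc(-1.737) = 0.9930.
C = 25 × 0.9930 = 24.8 mg/L.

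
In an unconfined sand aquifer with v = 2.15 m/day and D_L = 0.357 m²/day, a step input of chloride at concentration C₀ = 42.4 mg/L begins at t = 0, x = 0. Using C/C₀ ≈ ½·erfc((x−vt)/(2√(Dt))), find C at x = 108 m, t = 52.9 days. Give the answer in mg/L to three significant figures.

35.0 mg/L

For a continuous step input, C/C₀ ≈ ½·erfc((x−vt)/(2√(Dt))).
vt = 2.15 × 52.9 = 113.735 m and 2√(Dt) = 2√(0.357 × 52.9) = 8.691 m.
Argument (x−vt)/(2√(Dt)) = (108 − 113.735)/8.691 = -0.6599; ½·erfc(-0.6599) = 0.8247.
C = 42.4 × 0.8247 = 35.0 mg/L.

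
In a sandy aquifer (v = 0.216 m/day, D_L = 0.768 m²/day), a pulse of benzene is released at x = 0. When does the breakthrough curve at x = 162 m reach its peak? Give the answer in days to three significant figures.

734 days

For the 1D instantaneous-source solution, setting ∂C/∂t = 0 at fixed x gives v²t² + 2Dt − x² = 0, so t = (√(D² + v²x²) − D)/v².
√(D² + v²x²) = √(0.768² + 0.216² × 162²) = 35.00; v² = 0.046656.
t = (35.00 − 0.768)/0.046656 = 734 days (vs. the pure-advection estimate x/v = 750 d).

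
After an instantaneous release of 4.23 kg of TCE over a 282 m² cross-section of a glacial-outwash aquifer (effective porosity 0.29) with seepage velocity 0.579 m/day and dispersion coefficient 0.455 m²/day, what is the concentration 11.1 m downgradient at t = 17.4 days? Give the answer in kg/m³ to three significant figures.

0.00502 kg/m³

For an instantaneous plane source, C(x,t) = M/(n_e·A·√(4πDt)) · exp(−(x−vt)²/(4Dt)), with n_e·A the pore (flow) area.
Plume center vt = 0.579 × 17.4 = 10.0746 m, so the well at 11.1 m is 1.0254 m downgradient of the peak.
√(4πDt) = 9.974 m, giving peak height M/(n_e·A·√(4πDt)) = 4.23/(0.29 × 282 × 9.974) = 0.005186 kg/m³.
(x−vt)²/(4Dt) = (1.0254)²/(4 × 0.455 × 17.4) = 0.03320; exp(−0.03320) = 0.9673.
C = 0.005186 × 0.9673 = 0.00502 kg/m³.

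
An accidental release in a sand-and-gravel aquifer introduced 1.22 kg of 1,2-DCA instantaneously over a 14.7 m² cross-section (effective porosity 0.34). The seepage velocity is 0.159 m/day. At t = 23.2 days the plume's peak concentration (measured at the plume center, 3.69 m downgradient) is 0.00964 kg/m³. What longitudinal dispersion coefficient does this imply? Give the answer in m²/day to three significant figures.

At the plume center C_max = M/(n_e·A·√(4πDt)), so D = M²/(4πt·(n_e·A·C_max)²).
n_e·A·C_max = 0.34 × 14.7 × 0.00964 = 0.04818 kg/m.
D = 1.22²/(4π × 23.2 × 0.04818²) = 2.20 m²/day.

2.20 m²/day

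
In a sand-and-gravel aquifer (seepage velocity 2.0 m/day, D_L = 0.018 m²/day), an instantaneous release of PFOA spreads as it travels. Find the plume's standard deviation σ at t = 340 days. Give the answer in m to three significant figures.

3.50 m

Dispersive spreading gives a Gaussian with σ² = 2Dt; advection only shifts the center.
σ = √(2 × 0.018 × 340) = 3.50 m.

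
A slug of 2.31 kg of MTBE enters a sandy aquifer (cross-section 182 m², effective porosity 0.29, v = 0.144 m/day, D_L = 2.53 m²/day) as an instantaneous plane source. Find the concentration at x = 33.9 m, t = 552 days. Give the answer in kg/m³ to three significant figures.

0.000228 kg/m³

For an instantaneous plane source, C(x,t) = M/(n_e·A·√(4πDt)) · exp(−(x−vt)²/(4Dt)), with n_e·A the pore (flow) area.
Plume center vt = 0.144 × 552 = 79.488 m, so the well at 33.9 m is 45.588 m upgradient of the peak.
√(4πDt) = 132.5 m, giving peak height M/(n_e·A·√(4πDt)) = 2.31/(0.29 × 182 × 132.5) = 0.0003303 kg/m³.
(x−vt)²/(4Dt) = (-45.588)²/(4 × 2.53 × 552) = 0.3720; exp(−0.3720) = 0.6894.
C = 0.0003303 × 0.6894 = 0.000228 kg/m³.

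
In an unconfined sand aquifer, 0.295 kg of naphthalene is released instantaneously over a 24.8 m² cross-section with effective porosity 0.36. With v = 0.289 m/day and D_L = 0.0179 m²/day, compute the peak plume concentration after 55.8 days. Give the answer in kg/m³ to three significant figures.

The peak of an instantaneous 1D plume sits at x = vt; there the Gaussian factor is 1 and C_max = M/(n_e·A·√(4πDt)), where n_e·A is the pore area the mass is dissolved in.
√(4πDt) = √(4π × 0.0179 × 55.8) = 3.543 m, so C_max = 0.295/(0.36 × 24.8 × 3.543) = 0.00933 kg/m³.

0.00933 kg/m³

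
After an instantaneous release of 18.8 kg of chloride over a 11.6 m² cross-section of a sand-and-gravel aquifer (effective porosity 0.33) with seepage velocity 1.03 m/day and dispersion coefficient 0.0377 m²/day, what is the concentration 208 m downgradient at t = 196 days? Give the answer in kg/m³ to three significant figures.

0.144 kg/m³

For an instantaneous plane source, C(x,t) = M/(n_e·A·√(4πDt)) · exp(−(x−vt)²/(4Dt)), with n_e·A the pore (flow) area.
Plume center vt = 1.03 × 196 = 201.88 m, so the well at 208 m is 6.12 m downgradient of the peak.
√(4πDt) = 9.636 m, giving peak height M/(n_e·A·√(4πDt)) = 18.8/(0.33 × 11.6 × 9.636) = 0.5097 kg/m³.
(x−vt)²/(4Dt) = (6.12)²/(4 × 0.0377 × 196) = 1.267; exp(−1.267) = 0.2817.
C = 0.5097 × 0.2817 = 0.144 kg/m³.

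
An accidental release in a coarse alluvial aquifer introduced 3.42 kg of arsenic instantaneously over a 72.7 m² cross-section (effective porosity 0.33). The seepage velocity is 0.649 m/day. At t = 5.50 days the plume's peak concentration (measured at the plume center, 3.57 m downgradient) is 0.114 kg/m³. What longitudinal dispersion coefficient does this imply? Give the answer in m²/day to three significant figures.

At the plume center C_max = M/(n_e·A·√(4πDt)), so D = M²/(4πt·(n_e·A·C_max)²).
n_e·A·C_max = 0.33 × 72.7 × 0.114 = 2.735 kg/m.
D = 3.42²/(4π × 5.50 × 2.735²) = 0.0226 m²/day.

0.0226 m²/day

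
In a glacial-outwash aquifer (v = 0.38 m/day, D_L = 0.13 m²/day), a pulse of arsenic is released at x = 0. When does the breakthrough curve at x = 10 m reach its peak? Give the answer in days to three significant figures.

25.4 days

For the 1D instantaneous-source solution, setting ∂C/∂t = 0 at fixed x gives v²t² + 2Dt − x² = 0, so t = (√(D² + v²x²) − D)/v².
√(D² + v²x²) = √(0.13² + 0.38² × 10²) = 3.802; v² = 0.1444.
t = (3.802 − 0.13)/0.1444 = 25.4 days (vs. the pure-advection estimate x/v = 26.3 d).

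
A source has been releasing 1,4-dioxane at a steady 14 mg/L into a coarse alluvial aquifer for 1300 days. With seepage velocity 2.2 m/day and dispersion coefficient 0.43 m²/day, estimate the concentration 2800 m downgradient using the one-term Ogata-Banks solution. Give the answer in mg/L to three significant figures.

For a continuous step input, C/C₀ ≈ ½·erfc((x−vt)/(2√(Dt))).
vt = 2.2 × 1300 = 2860 m and 2√(Dt) = 2√(0.43 × 1300) = 47.29 m.
Argument (x−vt)/(2√(Dt)) = (2800 − 2860)/47.29 = -1.269; ½·erfc(-1.269) = 0.9636.
C = 14 × 0.9636 = 13.5 mg/L.

13.5 mg/L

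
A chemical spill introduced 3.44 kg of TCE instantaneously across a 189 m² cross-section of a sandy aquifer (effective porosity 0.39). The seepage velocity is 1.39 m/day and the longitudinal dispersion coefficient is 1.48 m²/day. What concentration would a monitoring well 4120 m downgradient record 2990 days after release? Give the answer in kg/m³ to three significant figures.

For an instantaneous plane source, C(x,t) = M/(n_e·A·√(4πDt)) · exp(−(x−vt)²/(4Dt)), with n_e·A the pore (flow) area.
Plume center vt = 1.39 × 2990 = 4156.1 m, so the well at 4120 m is 36.1 m upgradient of the peak.
√(4πDt) = 235.8 m, giving peak height M/(n_e·A·√(4πDt)) = 3.44/(0.39 × 189 × 235.8) = 0.0001979 kg/m³.
(x−vt)²/(4Dt) = (-36.1)²/(4 × 1.48 × 2990) = 0.07362; exp(−0.07362) = 0.9290.
C = 0.0001979 × 0.9290 = 0.000184 kg/m³.

0.000184 kg/m³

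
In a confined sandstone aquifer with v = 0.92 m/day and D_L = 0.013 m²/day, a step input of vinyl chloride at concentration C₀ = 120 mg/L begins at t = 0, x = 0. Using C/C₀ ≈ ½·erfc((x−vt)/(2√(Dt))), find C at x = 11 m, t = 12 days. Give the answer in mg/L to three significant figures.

63.4 mg/L

For a continuous step input, C/C₀ ≈ ½·erfc((x−vt)/(2√(Dt))).
vt = 0.92 × 12 = 11.04 m and 2√(Dt) = 2√(0.013 × 12) = 0.7899 m.
Argument (x−vt)/(2√(Dt)) = (11 − 11.04)/0.7899 = -0.05064; ½·erfc(-0.05064) = 0.5285.
C = 120 × 0.5285 = 63.4 mg/L.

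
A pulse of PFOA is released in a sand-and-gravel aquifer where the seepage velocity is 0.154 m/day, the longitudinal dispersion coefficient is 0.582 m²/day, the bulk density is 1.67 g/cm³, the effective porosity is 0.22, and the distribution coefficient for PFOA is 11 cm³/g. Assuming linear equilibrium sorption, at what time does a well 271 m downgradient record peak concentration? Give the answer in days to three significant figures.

Retardation factor R = 1 + ρ_b·K_d/n = 1 + 1.67 × 11/0.22 = 84.50.
Sorption retards both mechanisms: v_R = v/R = 0.001822 m/day, D_R = D/R = 0.006888 m²/day.
Peak time from v_R²t² + 2D_R t − x² = 0: t = (√(D_R² + v_R²x²) − D_R)/v_R².
√(D_R² + v_R²x²) = √(0.006888² + 0.001822² × 271²) = 0.4938; v_R² = 3.320e-06.
t = (0.4938 − 0.006888)/3.320e-06 = 147000 days.

147000 days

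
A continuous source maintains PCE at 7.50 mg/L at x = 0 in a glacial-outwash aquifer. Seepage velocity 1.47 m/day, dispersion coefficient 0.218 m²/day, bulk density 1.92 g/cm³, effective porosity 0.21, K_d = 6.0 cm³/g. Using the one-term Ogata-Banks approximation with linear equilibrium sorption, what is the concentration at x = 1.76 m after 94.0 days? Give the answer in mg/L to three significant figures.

Retardation factor R = 1 + ρ_b·K_d/n = 1 + 1.92 × 6.0/0.21 = 55.86.
Sorption retards both mechanisms: v_R = v/R = 0.02632 m/day, D_R = D/R = 0.003903 m²/day.
v_R·t = 0.02632 × 94.0 = 2.47408 m; 2√(D_R t) = 1.211 m; argument = (1.76 − 2.47408)/1.211 = -0.5897.
C = C₀ × ½·erfc(-0.5897) = 7.50 × 0.7978 = 5.98 mg/L.

5.98 mg/L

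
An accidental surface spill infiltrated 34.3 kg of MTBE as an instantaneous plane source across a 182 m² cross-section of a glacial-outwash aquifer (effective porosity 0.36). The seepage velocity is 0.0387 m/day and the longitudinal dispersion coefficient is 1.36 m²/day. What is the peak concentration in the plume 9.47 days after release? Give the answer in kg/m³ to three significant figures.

0.0412 kg/m³

The peak of an instantaneous 1D plume sits at x = vt; there the Gaussian factor is 1 and C_max = M/(n_e·A·√(4πDt)), where n_e·A is the pore area the mass is dissolved in.
√(4πDt) = √(4π × 1.36 × 9.47) = 12.72 m, so C_max = 34.3/(0.36 × 182 × 12.72) = 0.0412 kg/m³.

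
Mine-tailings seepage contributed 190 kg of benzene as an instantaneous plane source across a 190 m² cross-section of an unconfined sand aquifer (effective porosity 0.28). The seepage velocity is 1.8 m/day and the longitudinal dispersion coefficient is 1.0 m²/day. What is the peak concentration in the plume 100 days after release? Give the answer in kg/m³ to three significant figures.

The peak of an instantaneous 1D plume sits at x = vt; there the Gaussian factor is 1 and C_max = M/(n_e·A·√(4πDt)), where n_e·A is the pore area the mass is dissolved in.
√(4πDt) = √(4π × 1.0 × 100) = 35.45 m, so C_max = 190/(0.28 × 190 × 35.45) = 0.101 kg/m³.

0.101 kg/m³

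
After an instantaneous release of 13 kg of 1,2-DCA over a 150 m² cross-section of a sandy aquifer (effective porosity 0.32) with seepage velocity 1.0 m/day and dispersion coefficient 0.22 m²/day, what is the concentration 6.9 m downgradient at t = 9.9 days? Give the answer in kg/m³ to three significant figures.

For an instantaneous plane source, C(x,t) = M/(n_e·A·√(4πDt)) · exp(−(x−vt)²/(4Dt)), with n_e·A the pore (flow) area.
Plume center vt = 1.0 × 9.9 = 9.9 m, so the well at 6.9 m is 3 m upgradient of the peak.
√(4πDt) = 5.232 m, giving peak height M/(n_e·A·√(4πDt)) = 13/(0.32 × 150 × 5.232) = 0.05176 kg/m³.
(x−vt)²/(4Dt) = (-3)²/(4 × 0.22 × 9.9) = 1.033; exp(−1.033) = 0.3559.
C = 0.05176 × 0.3559 = 0.0184 kg/m³.

0.0184 kg/m³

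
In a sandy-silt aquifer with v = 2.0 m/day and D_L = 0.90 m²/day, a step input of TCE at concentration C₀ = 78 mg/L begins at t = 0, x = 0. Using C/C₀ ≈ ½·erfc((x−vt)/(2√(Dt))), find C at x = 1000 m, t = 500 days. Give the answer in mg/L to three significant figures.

For a continuous step input, C/C₀ ≈ ½·erfc((x−vt)/(2√(Dt))).
vt = 2.0 × 500 = 1000 m and 2√(Dt) = 2√(0.90 × 500) = 42.43 m.
Argument (x−vt)/(2√(Dt)) = (1000 − 1000)/42.43 = 0; ½·erfc(0) = 0.5000.
C = 78 × 0.5000 = 39.0 mg/L.

39.0 mg/L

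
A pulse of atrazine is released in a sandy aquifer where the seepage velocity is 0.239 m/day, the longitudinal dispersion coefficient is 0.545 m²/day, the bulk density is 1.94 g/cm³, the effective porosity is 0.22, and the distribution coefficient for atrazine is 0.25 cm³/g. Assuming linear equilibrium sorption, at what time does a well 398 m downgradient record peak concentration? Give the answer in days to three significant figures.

5310 days

Retardation factor R = 1 + ρ_b·K_d/n = 1 + 1.94 × 0.25/0.22 = 3.205.
Sorption retards both mechanisms: v_R = v/R = 0.07457 m/day, D_R = D/R = 0.1700 m²/day.
Peak time from v_R²t² + 2D_R t − x² = 0: t = (√(D_R² + v_R²x²) − D_R)/v_R².
√(D_R² + v_R²x²) = √(0.1700² + 0.07457² × 398²) = 29.68; v_R² = 0.005561.
t = (29.68 − 0.1700)/0.005561 = 5310 days.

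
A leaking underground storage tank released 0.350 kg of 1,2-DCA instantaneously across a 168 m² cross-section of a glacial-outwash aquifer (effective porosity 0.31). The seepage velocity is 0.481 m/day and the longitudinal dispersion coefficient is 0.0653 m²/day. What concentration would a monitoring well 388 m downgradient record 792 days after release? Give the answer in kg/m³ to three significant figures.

0.000207 kg/m³

For an instantaneous plane source, C(x,t) = M/(n_e·A·√(4πDt)) · exp(−(x−vt)²/(4Dt)), with n_e·A the pore (flow) area.
Plume center vt = 0.481 × 792 = 380.952 m, so the well at 388 m is 7.048 m downgradient of the peak.
√(4πDt) = 25.49 m, giving peak height M/(n_e·A·√(4πDt)) = 0.350/(0.31 × 168 × 25.49) = 0.0002636 kg/m³.
(x−vt)²/(4Dt) = (7.048)²/(4 × 0.0653 × 792) = 0.2401; exp(−0.2401) = 0.7865.
C = 0.0002636 × 0.7865 = 0.000207 kg/m³.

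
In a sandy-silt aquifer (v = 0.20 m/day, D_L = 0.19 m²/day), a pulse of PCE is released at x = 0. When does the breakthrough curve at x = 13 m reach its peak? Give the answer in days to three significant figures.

60.4 days

For the 1D instantaneous-source solution, setting ∂C/∂t = 0 at fixed x gives v²t² + 2Dt − x² = 0, so t = (√(D² + v²x²) − D)/v².
√(D² + v²x²) = √(0.19² + 0.20² × 13²) = 2.607; v² = 0.04.
t = (2.607 − 0.19)/0.04 = 60.4 days (vs. the pure-advection estimate x/v = 65.0 d).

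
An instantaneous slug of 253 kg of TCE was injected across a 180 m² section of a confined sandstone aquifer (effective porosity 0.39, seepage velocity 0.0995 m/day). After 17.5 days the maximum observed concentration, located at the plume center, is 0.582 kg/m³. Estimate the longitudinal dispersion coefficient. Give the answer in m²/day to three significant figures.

0.174 m²/day

At the plume center C_max = M/(n_e·A·√(4πDt)), so D = M²/(4πt·(n_e·A·C_max)²).
n_e·A·C_max = 0.39 × 180 × 0.582 = 40.86 kg/m.
D = 253²/(4π × 17.5 × 40.86²) = 0.174 m²/day.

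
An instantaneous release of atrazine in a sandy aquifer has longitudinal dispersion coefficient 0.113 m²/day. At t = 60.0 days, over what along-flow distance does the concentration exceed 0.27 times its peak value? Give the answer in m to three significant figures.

11.9 m

The plume is Gaussian with σ = √(2Dt) = √(2 × 0.113 × 60.0) = 3.682 m.
C/C_peak = exp(−Δx²/(2σ²)) = 0.27 ⇒ Δx = σ·√(−2 ln 0.27) = 3.682 × 1.618 = 5.957 m.
Width = 2Δx = 11.9 m.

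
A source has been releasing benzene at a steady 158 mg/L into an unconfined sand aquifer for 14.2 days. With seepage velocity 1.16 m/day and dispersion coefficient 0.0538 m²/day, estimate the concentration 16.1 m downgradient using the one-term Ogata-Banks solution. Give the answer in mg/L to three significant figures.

97.7 mg/L

For a continuous step input, C/C₀ ≈ ½·erfc((x−vt)/(2√(Dt))).
vt = 1.16 × 14.2 = 16.472 m and 2√(Dt) = 2√(0.0538 × 14.2) = 1.748 m.
Argument (x−vt)/(2√(Dt)) = (16.1 − 16.472)/1.748 = -0.2128; ½·erfc(-0.2128) = 0.6183.
C = 158 × 0.6183 = 97.7 mg/L.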